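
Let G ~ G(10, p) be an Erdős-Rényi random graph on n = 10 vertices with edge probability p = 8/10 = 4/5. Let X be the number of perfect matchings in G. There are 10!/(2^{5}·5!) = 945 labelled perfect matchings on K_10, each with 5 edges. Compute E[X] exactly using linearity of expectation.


K_10 has 10!/(2^{5}·5!) = 945 labelled perfect matchings.
For each such perfect matching H, let X_H = 1 if all 5 edges of H are present in G. Then P[X_H = 1] = p^{5} = (4/5)^{5} = 1024/3125.
Summing the indicators: E[X] = Σ_H E[X_H] = 945 · p^{5} = 945 · 1024/3125 = 193536/625.
Numerically: E[X] ≈ 309.658.

E[X] = 945 · (4/5)^{5} = 193536/625 ≈ 309.658.


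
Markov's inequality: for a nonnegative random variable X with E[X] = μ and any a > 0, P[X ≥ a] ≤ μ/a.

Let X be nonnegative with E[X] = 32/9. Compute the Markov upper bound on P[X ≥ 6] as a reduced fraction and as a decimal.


μ = E[X] = 32/9, a = 6.
Markov: P[X ≥ 6] ≤ μ/a = (32/9)/6 = 16/27.
Numerically: ≈ 0.592593.
(Since a = 6 > μ = 3.555556, the bound 16/27 is < 1 and informative.)

P[X ≥ 6] ≤ 16/27 ≈ 0.592593.


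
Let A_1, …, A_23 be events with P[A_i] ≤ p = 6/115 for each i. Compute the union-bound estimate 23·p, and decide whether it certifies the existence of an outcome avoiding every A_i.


Union bound: P[∪_{i=1}^{23} A_i] ≤ Σ_i P[A_i] ≤ 23·p = 23·(6/115) = 6/5.
Numerically: 6/5 ≈ 1.20000.
Is 6/5 < 1? NO.
Since the bound 6/5 is ≥ 1, the union bound is uninformative here; it does NOT by itself certify existence.

23·p = 6/5 ≈ 1.20000; existence NOT certified by the union bound.


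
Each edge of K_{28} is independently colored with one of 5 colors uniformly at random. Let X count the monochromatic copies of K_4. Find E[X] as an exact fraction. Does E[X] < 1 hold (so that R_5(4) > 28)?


E[X] = C(28, 4) · 5^{1 − 6} = 20475 · 5^{−5} = 20475/3125.
As a reduced fraction: E[X] = 819/125 ≈ 6.552000.
Is E[X] < 1? NO.
Since E[X] ≥ 1, the first-moment bound is inconclusive at n = 28; it does NOT by itself certify R_5(4) > 28.

E[X] = 819/125 ≈ 6.552000; E[X] ≥ 1; first-moment method inconclusive here.


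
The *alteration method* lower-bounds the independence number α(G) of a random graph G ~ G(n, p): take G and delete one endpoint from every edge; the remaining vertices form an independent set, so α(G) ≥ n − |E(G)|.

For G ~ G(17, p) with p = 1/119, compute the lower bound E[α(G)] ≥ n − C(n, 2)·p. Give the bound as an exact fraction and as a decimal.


E[|E(G)|] = C(17, 2)·p = 136 · (1/119) = 8/7.
E[α(G)] ≥ n − E[|E(G)|] = 17 − 8/7 = 111/7.
Numerically: ≈ 15.857143.
(This is only a lower bound; the true E[α(G)] may be larger.)

E[α(G)] ≥ 111/7 ≈ 15.857143.


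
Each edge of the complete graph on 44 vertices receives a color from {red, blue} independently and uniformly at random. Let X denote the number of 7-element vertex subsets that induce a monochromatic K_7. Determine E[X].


Let X = Σ_S X_S over the C(44, 7) = 38320568 subsets S of size 7, where X_S = 1 if the K_7 on S is monochromatic.
For a fixed S, the K_7 on S has C(7, 2) = 21 edges. P[all 21 edges red] = (1/2)^21, and likewise for blue, so P[monochromatic] = 2·(1/2)^21 = 2^{1 − 21} = 1/1048576.
Summing: E[X] = C(44, 7) · 2^{1 − 21} = 38320568 · 1/1048576 = 4790071/131072.
Numerically: E[X] ≈ 36.545.

E[X] = C(44,7)·2^(1−C(7,2)) = 4790071/131072 ≈ 36.545.


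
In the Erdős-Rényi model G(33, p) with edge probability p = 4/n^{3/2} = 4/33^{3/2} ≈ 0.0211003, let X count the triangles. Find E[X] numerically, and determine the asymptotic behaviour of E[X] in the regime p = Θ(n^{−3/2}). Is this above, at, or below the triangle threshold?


Number of potential triangles: C(33, 3) = 5456.
Each occurs with probability p³ ≈ (0.0211003)³ ≈ 9.39436099e-06.
By linearity: E[X] = C(33, 3)·p³ ≈ 5456 · 9.39436099e-06 ≈ 0.051256.
Since α = 3/2 > 1, p = c/n^{3/2} = o(1/n) is below the triangle threshold p ~ 1/n. Asymptotically E[X] ~ (c³/6)·n^{3(1−α)} = (4³/6)·n^{-1.5} → 0, so by Markov's inequality G has no triangles w.h.p.

E[X] ≈ 0.051256; in regime p = Θ(1/n^{3/2}) E[X] tends to 0 (below the triangle threshold p ~ 1/n).


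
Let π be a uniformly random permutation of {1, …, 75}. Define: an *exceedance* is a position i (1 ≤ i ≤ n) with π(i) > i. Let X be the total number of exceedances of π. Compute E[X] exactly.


Write X = Σ_{i=1}^{75} X_i, where X_i = 1_{π(i) > i}.
For each fixed i, π(i) is uniform over {1, …, 75} (marginal of a uniform permutation), so P[π(i) > i] = (n − i)/n. Summing: Σ_{i=1}^{75} (n − i)/n = (0 + 1 + … + 74)/75 = 75(75 − 1)/(2·75) = (75 − 1)/2.
Hence E[X] = Σ_{i=1}^{75} (75 − i)/75 = 37 ≈ 37.0000.

E[X] = 37 = 37.0000.


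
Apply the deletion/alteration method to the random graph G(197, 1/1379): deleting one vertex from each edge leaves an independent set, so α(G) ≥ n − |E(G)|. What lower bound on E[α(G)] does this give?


E[|E(G)|] = C(197, 2)·p = 19306 · (1/1379) = 14.
E[α(G)] ≥ n − E[|E(G)|] = 197 − 14 = 183.
Numerically: ≈ 183.00000.
(This is only a lower bound; the true E[α(G)] may be larger.)

E[α(G)] ≥ 183 ≈ 183.00000.


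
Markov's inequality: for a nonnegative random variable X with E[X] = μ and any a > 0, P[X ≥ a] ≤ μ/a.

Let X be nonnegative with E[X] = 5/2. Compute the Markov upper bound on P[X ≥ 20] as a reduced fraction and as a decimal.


μ = E[X] = 5/2, a = 20.
Markov: P[X ≥ 20] ≤ μ/a = (5/2)/20 = 1/8.
Numerically: ≈ 0.1250.
(Since a = 20 > μ = 2.5000, the bound 1/8 is < 1 and informative.)

P[X ≥ 20] ≤ 1/8 ≈ 0.1250.


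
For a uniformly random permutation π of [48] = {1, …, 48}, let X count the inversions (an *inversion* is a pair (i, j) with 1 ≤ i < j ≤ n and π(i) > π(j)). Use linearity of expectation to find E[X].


Write X = Σ X_I over the C(48, 2) = 1128 pairs i < j, with X_I the indicator of one inversion.
There are 1128 indicators.
For each fixed pair i < j, the values π(i) and π(j) are two distinct elements of {1, …, 48} in uniformly random order; by symmetry P[π(i) > π(j)] = 1/2.
By linearity: E[X] = 1128 · (1/2) = C(48, 2) · (1/2) = 1128/2 = 564 ≈ 564.000.

E[X] = 564 = 564.000.


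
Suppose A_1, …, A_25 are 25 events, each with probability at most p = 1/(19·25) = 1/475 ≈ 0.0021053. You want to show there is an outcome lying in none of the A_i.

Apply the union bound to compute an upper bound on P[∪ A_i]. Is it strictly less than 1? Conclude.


Union bound: P[∪_{i=1}^{25} A_i] ≤ Σ_i P[A_i] ≤ 25·p = 25·(1/475) = 1/19.
Numerically: 1/19 ≈ 0.0526316.
Is 1/19 < 1? YES.
Since P[∪ A_i] ≤ 1/19 < 1, the complement has P[∩ A_i^c] ≥ 1 − 1/19 = 18/19 > 0, so some outcome avoids every A_i.

25·p = 1/19 ≈ 0.0526316; existence CERTIFIED by the union bound.


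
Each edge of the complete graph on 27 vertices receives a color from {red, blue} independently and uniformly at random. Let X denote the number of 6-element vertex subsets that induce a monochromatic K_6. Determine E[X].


Let X = Σ_S X_S over the C(27, 6) = 296010 subsets S of size 6, where X_S = 1 if the K_6 on S is monochromatic.
For a fixed S, the K_6 on S has C(6, 2) = 15 edges. P[all 15 edges red] = (1/2)^15, and likewise for blue, so P[monochromatic] = 2·(1/2)^15 = 2^{1 − 15} = 1/16384.
Summing: E[X] = C(27, 6) · 2^{1 − 15} = 296010 · 1/16384 = 148005/8192.
Numerically: E[X] ≈ 18.067017.

E[X] = C(27,6)·2^(1−C(6,2)) = 148005/8192 ≈ 18.067017.


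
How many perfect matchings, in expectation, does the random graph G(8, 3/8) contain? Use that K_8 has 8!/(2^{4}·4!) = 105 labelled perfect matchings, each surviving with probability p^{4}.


K_8 has 8!/(2^{4}·4!) = 105 labelled perfect matchings.
For each such perfect matching H, let X_H = 1 if all 4 edges of H are present in G. Then P[X_H = 1] = p^{4} = (3/8)^{4} = 81/4096.
By linearity: E[X] = Σ_H E[X_H] = 105 · p^{4} = 105 · 81/4096 = 8505/4096.
Numerically: E[X] ≈ 2.076.

E[X] = 105 · (3/8)^{4} = 8505/4096 ≈ 2.076.


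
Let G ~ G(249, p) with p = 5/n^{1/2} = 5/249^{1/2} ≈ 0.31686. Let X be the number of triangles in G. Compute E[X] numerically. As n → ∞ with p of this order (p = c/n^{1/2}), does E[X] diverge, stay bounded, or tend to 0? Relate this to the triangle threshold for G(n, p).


Number of potential triangles: C(249, 3) = 2542124.
Each occurs with probability p³ ≈ (0.31686)³ ≈ 3.1813466e-02.
By linearity: E[X] = C(249, 3)·p³ ≈ 2542124 · 3.1813466e-02 ≈ 80873.77644.
Since α = 1/2 < 1, p = c/n^{1/2} ≫ 1/n is above the triangle threshold p ~ 1/n. Asymptotically E[X] ~ (c³/6)·n^{3(1−α)} = (5³/6)·n^{1.5} → ∞; triangles are abundant w.h.p.

E[X] ≈ 80873.77644; in regime p = Θ(1/n^{1/2}) E[X] diverges (above the triangle threshold p ~ 1/n).


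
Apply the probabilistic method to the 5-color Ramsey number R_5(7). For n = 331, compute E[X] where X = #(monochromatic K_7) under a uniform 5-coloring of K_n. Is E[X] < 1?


E[X] = C(331, 7) · 5^{1 − 21} = 81027017349850 · 5^{−20} = 81027017349850/95367431640625.
As a reduced fraction: E[X] = 3241080693994/3814697265625 ≈ 0.8496299.
Is E[X] < 1? YES.
Since E[X] < 1, there exists a 5-coloring of K_{331} with no monochromatic K_7; hence R_5(7) > 331.

E[X] = 3241080693994/3814697265625 ≈ 0.8496299; E[X] < 1, so R_5(7) > 331.


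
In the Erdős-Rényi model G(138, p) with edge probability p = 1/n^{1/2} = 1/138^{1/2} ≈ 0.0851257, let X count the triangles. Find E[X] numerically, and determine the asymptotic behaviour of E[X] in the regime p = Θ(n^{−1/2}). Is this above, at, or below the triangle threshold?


Number of potential triangles: C(138, 3) = 428536.
Each occurs with probability p³ ≈ (0.0851257)³ ≈ 6.16852559e-04.
By linearity: E[X] = C(138, 3)·p³ ≈ 428536 · 6.16852559e-04 ≈ 264.343528.
Since α = 1/2 < 1, p = c/n^{1/2} ≫ 1/n is above the triangle threshold p ~ 1/n. Asymptotically E[X] ~ (c³/6)·n^{3(1−α)} = (1³/6)·n^{1.5} → ∞; triangles are abundant w.h.p.

E[X] ≈ 264.343528; in regime p = Θ(1/n^{1/2}) E[X] diverges (above the triangle threshold p ~ 1/n).


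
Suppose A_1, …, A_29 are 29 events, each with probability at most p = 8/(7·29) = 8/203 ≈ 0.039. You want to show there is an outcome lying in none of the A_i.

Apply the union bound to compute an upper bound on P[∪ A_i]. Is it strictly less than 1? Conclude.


Union bound: P[∪_{i=1}^{29} A_i] ≤ Σ_i P[A_i] ≤ 29·p = 29·(8/203) = 8/7.
Numerically: 8/7 ≈ 1.143.
Is 8/7 < 1? NO.
Since the bound 8/7 is ≥ 1, the union bound is uninformative here; it does NOT by itself certify existence.

29·p = 8/7 ≈ 1.143; existence NOT certified by the union bound.


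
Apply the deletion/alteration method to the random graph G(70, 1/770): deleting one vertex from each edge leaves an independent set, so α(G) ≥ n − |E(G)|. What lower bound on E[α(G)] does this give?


E[|E(G)|] = C(70, 2)·p = 2415 · (1/770) = 69/22.
E[α(G)] ≥ n − E[|E(G)|] = 70 − 69/22 = 1471/22.
Numerically: ≈ 66.8636.
(This is only a lower bound; the true E[α(G)] may be larger.)

E[α(G)] ≥ 1471/22 ≈ 66.8636.


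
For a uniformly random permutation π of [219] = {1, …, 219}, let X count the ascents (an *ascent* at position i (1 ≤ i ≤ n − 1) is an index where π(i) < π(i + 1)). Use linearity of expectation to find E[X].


Write X = Σ X_I over i = 1, …, 218, with X_I the indicator of one ascent.
There are 218 indicators.
For each fixed i, the pair (π(i), π(i+1)) is a uniformly random ordered pair of distinct values from {1, …, 219}; by symmetry P[π(i) < π(i+1)] = 1/2.
By linearity: E[X] = 218 · (1/2) = (219 − 1) · (1/2) = 109 ≈ 109.00000.

E[X] = 109 = 109.00000.


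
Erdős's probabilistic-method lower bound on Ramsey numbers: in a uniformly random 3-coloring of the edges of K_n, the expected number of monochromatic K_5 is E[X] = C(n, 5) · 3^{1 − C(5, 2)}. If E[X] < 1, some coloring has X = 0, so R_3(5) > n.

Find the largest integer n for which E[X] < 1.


We need C(n, 5) · 3^{1 − 10} < 1, i.e. C(n, 5) < 3^{10 − 1} = 19683.
Check values of n near the boundary:
  n = 16: C(16, 5) = 4368; 4368 < 19683? YES
  n = 17: C(17, 5) = 6188; 6188 < 19683? YES
  n = 18: C(18, 5) = 8568; 8568 < 19683? YES
  n = 19: C(19, 5) = 11628; 11628 < 19683? YES
  n = 20: C(20, 5) = 15504; 15504 < 19683? YES
  n = 21: C(21, 5) = 20349; 20349 < 19683? NO
The largest n with C(n, 5) < 19683 is n = 20 (where E[X] = 5168/6561 ≈ 0.788). Hence R_3(5) > 20, i.e. R_3(5) ≥ 21.

Largest n = 20; hence R_3(5) > 20.


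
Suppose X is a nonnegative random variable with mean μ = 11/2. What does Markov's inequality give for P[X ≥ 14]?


μ = E[X] = 11/2, a = 14.
Markov: P[X ≥ 14] ≤ μ/a = (11/2)/14 = 11/28.
Numerically: ≈ 0.39286.
(Since a = 14 > μ = 5.50000, the bound 11/28 is < 1 and informative.)

P[X ≥ 14] ≤ 11/28 ≈ 0.39286.


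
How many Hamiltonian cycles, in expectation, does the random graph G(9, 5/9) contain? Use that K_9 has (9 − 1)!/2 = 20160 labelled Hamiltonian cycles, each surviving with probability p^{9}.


K_9 has (9 − 1)!/2 = 20160 labelled Hamiltonian cycles.
For each such Hamiltonian cycle H, let X_H = 1 if all 9 edges of H are present in G. Then P[X_H = 1] = p^{9} = (5/9)^{9} = 1953125/387420489.
By linearity: E[X] = Σ_H E[X_H] = 20160 · p^{9} = 20160 · 1953125/387420489 = 4375000000/43046721.
Numerically: E[X] ≈ 101.6.

E[X] = 20160 · (5/9)^{9} = 4375000000/43046721 ≈ 101.6.


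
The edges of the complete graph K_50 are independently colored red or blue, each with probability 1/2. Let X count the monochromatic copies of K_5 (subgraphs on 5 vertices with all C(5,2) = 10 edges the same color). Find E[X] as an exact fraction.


Let X = Σ_S X_S over the C(50, 5) = 2118760 subsets S of size 5, where X_S = 1 if the K_5 on S is monochromatic.
For a fixed S, the K_5 on S has C(5, 2) = 10 edges. P[all 10 edges red] = (1/2)^10, and likewise for blue, so P[monochromatic] = 2·(1/2)^10 = 2^{1 − 10} = 1/512.
By linearity of expectation: E[X] = C(50, 5) · 2^{1 − 10} = 2118760 · 1/512 = 264845/64.
Numerically: E[X] ≈ 4138.203.

E[X] = C(50,5)·2^(1−C(5,2)) = 264845/64 ≈ 4138.203.


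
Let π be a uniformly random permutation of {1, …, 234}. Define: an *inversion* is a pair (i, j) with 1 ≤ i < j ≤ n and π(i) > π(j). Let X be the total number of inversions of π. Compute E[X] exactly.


Write X = Σ X_I over the C(234, 2) = 27261 pairs i < j, with X_I the indicator of one inversion.
There are 27261 indicators.
For each fixed pair i < j, the values π(i) and π(j) are two distinct elements of {1, …, 234} in uniformly random order; by symmetry P[π(i) > π(j)] = 1/2.
By linearity: E[X] = 27261 · (1/2) = C(234, 2) · (1/2) = 27261/2 = 27261/2 ≈ 13630.500.

E[X] = 27261/2 = 13630.500.


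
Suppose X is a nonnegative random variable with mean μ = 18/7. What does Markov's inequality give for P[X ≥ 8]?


μ = E[X] = 18/7, a = 8.
Markov: P[X ≥ 8] ≤ μ/a = (18/7)/8 = 9/28.
Numerically: ≈ 0.32143.
(Since a = 8 > μ = 2.57143, the bound 9/28 is < 1 and informative.)

P[X ≥ 8] ≤ 9/28 ≈ 0.32143.


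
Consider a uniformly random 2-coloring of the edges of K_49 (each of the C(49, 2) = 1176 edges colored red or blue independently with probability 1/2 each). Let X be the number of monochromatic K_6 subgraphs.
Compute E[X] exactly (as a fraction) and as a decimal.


Let X = Σ_S X_S over the C(49, 6) = 13983816 subsets S of size 6, where X_S = 1 if the K_6 on S is monochromatic.
For a fixed S, the K_6 on S has C(6, 2) = 15 edges. P[all 15 edges red] = (1/2)^15, and likewise for blue, so P[monochromatic] = 2·(1/2)^15 = 2^{1 − 15} = 1/16384.
By linearity of expectation: E[X] = C(49, 6) · 2^{1 − 15} = 13983816 · 1/16384 = 1747977/2048.
Numerically: E[X] ≈ 853.504.

E[X] = C(49,6)·2^(1−C(6,2)) = 1747977/2048 ≈ 853.504.


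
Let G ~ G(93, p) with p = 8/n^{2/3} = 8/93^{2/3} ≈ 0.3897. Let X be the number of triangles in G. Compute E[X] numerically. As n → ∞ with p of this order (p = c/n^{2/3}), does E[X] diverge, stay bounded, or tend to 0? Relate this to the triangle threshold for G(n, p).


Number of potential triangles: C(93, 3) = 129766.
Each occurs with probability p³ ≈ (0.3897)³ ≈ 5.919760e-02.
By linearity: E[X] = C(93, 3)·p³ ≈ 129766 · 5.919760e-02 ≈ 7681.8351.
Since α = 2/3 < 1, p = c/n^{2/3} ≫ 1/n is above the triangle threshold p ~ 1/n. Asymptotically E[X] ~ (c³/6)·n^{3(1−α)} = (8³/6)·n^{1} → ∞; triangles are abundant w.h.p.

E[X] ≈ 7681.8351; in regime p = Θ(1/n^{2/3}) E[X] diverges (above the triangle threshold p ~ 1/n).


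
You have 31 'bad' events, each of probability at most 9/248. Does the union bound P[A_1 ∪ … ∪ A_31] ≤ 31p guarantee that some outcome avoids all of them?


Union bound: P[∪_{i=1}^{31} A_i] ≤ Σ_i P[A_i] ≤ 31·p = 31·(9/248) = 9/8.
Numerically: 9/8 ≈ 1.1250.
Is 9/8 < 1? NO.
Since the bound 9/8 is ≥ 1, the union bound is uninformative here; it does NOT by itself certify existence.

31·p = 9/8 ≈ 1.1250; existence NOT certified by the union bound.


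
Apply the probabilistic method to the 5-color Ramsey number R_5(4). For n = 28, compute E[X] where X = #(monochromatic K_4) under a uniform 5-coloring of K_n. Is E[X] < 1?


E[X] = C(28, 4) · 5^{1 − 6} = 20475 · 5^{−5} = 20475/3125.
As a reduced fraction: E[X] = 819/125 ≈ 6.5520.
Is E[X] < 1? NO.
Since E[X] ≥ 1, the first-moment bound is inconclusive at n = 28; it does NOT by itself certify R_5(4) > 28.

E[X] = 819/125 ≈ 6.5520; E[X] ≥ 1; first-moment method inconclusive here.


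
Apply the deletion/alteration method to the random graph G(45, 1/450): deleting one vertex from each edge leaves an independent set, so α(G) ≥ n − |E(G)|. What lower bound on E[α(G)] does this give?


E[|E(G)|] = C(45, 2)·p = 990 · (1/450) = 11/5.
E[α(G)] ≥ n − E[|E(G)|] = 45 − 11/5 = 214/5.
Numerically: ≈ 42.8000.
(This is only a lower bound; the true E[α(G)] may be larger.)

E[α(G)] ≥ 214/5 ≈ 42.8000.


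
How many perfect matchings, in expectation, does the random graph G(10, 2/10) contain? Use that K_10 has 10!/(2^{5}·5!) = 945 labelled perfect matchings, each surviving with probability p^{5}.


K_10 has 10!/(2^{5}·5!) = 945 labelled perfect matchings.
For each such perfect matching H, let X_H = 1 if all 5 edges of H are present in G. Then P[X_H = 1] = p^{5} = (1/5)^{5} = 1/3125.
Summing the indicators: E[X] = Σ_H E[X_H] = 945 · p^{5} = 945 · 1/3125 = 189/625.
Numerically: E[X] ≈ 0.3024.

E[X] = 945 · (1/5)^{5} = 189/625 ≈ 0.3024.


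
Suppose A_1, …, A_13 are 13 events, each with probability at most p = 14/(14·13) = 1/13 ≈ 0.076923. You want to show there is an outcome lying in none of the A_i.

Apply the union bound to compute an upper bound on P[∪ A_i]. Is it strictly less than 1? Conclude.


Union bound: P[∪_{i=1}^{13} A_i] ≤ Σ_i P[A_i] ≤ 13·p = 13·(1/13) = 1.
Numerically: 1 ≈ 1.000000.
Is 1 < 1? NO.
Since the bound 1 is ≥ 1, the union bound is uninformative here; it does NOT by itself certify existence.

13·p = 1 ≈ 1.000000; existence NOT certified by the union bound.


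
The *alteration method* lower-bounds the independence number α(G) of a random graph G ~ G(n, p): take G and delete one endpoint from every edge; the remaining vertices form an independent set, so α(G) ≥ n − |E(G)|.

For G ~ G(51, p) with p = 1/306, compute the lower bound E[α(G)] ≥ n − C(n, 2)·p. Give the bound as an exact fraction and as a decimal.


E[|E(G)|] = C(51, 2)·p = 1275 · (1/306) = 25/6.
E[α(G)] ≥ n − E[|E(G)|] = 51 − 25/6 = 281/6.
Numerically: ≈ 46.833.
(This is only a lower bound; the true E[α(G)] may be larger.)

E[α(G)] ≥ 281/6 ≈ 46.833.


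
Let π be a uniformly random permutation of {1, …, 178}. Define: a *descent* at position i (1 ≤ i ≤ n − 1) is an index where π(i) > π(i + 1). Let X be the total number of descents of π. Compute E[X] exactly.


Write X = Σ X_I over i = 1, …, 177, with X_I the indicator of one descent.
There are 177 indicators.
For each fixed i, the pair (π(i), π(i+1)) is a uniformly random ordered pair of distinct values from {1, …, 178}; by symmetry P[π(i) > π(i+1)] = 1/2.
By linearity: E[X] = 177 · (1/2) = (178 − 1) · (1/2) = 177/2 ≈ 88.50000.

E[X] = 177/2 = 88.50000.


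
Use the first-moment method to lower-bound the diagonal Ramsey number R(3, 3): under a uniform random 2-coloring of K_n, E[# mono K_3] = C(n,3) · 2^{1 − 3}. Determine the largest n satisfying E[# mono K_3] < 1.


We need C(n, 3) · 2^{1 − 3} < 1, i.e. C(n, 3) < 2^{3 − 1} = 4.
Check values of n near the boundary:
  n = 3: C(3, 3) = 1; 1 < 4? YES
  n = 4: C(4, 3) = 4; 4 < 4? NO
  n = 5: C(5, 3) = 10; 10 < 4? NO
  n = 6: C(6, 3) = 20; 20 < 4? NO
The largest n with C(n, 3) < 4 is n = 3 (where E[X] = 1/4 ≈ 0.250). Hence R(3, 3) > 3, i.e. R(3, 3) ≥ 4.

Largest n = 3; hence R(3, 3) > 3.


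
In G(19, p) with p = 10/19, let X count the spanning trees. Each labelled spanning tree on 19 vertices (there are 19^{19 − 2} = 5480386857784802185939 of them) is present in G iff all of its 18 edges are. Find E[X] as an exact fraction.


K_19 has 19^{19 − 2} = 5480386857784802185939 labelled spanning trees.
For each such spanning tree H, let X_H = 1 if all 18 edges of H are present in G. Then P[X_H = 1] = p^{18} = (10/19)^{18} = 1000000000000000000/104127350297911241532841.
By linearity of expectation: E[X] = Σ_H E[X_H] = 5480386857784802185939 · p^{18} = 5480386857784802185939 · 1000000000000000000/104127350297911241532841 = 1000000000000000000/19.
Numerically: E[X] ≈ 5.2632e+16.

E[X] = 5480386857784802185939 · (10/19)^{18} = 1000000000000000000/19 ≈ 5.2632e+16.


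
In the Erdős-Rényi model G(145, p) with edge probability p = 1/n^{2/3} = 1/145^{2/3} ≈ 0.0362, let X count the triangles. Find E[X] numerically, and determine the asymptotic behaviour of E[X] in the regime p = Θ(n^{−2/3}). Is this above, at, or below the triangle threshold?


Number of potential triangles: C(145, 3) = 497640.
Each occurs with probability p³ ≈ (0.0362)³ ≈ 4.75624e-05.
By linearity: E[X] = C(145, 3)·p³ ≈ 497640 · 4.75624e-05 ≈ 23.669.
Since α = 2/3 < 1, p = c/n^{2/3} ≫ 1/n is above the triangle threshold p ~ 1/n. Asymptotically E[X] ~ (c³/6)·n^{3(1−α)} = (1³/6)·n^{1} → ∞; triangles are abundant w.h.p.

E[X] ≈ 23.669; in regime p = Θ(1/n^{2/3}) E[X] diverges (above the triangle threshold p ~ 1/n).


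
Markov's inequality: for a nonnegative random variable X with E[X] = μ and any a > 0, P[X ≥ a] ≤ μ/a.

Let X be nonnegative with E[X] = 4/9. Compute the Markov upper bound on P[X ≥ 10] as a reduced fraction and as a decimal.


μ = E[X] = 4/9, a = 10.
Markov: P[X ≥ 10] ≤ μ/a = (4/9)/10 = 2/45.
Numerically: ≈ 0.044444.
(Since a = 10 > μ = 0.444444, the bound 2/45 is < 1 and informative.)

P[X ≥ 10] ≤ 2/45 ≈ 0.044444.


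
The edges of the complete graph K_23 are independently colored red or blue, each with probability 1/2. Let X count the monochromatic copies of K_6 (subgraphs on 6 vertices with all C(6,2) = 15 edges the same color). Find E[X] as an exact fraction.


Let X = Σ_S X_S over the C(23, 6) = 100947 subsets S of size 6, where X_S = 1 if the K_6 on S is monochromatic.
For a fixed S, the K_6 on S has C(6, 2) = 15 edges. P[all 15 edges red] = (1/2)^15, and likewise for blue, so P[monochromatic] = 2·(1/2)^15 = 2^{1 − 15} = 1/16384.
By linearity: E[X] = C(23, 6) · 2^{1 − 15} = 100947 · 1/16384 = 100947/16384.
Numerically: E[X] ≈ 6.16132.

E[X] = C(23,6)·2^(1−C(6,2)) = 100947/16384 ≈ 6.16132.


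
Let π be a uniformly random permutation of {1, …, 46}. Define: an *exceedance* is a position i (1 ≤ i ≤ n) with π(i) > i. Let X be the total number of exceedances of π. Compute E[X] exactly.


Write X = Σ_{i=1}^{46} X_i, where X_i = 1_{π(i) > i}.
For each fixed i, π(i) is uniform over {1, …, 46} (marginal of a uniform permutation), so P[π(i) > i] = (n − i)/n. Summing: Σ_{i=1}^{46} (n − i)/n = (0 + 1 + … + 45)/46 = 46(46 − 1)/(2·46) = (46 − 1)/2.
Hence E[X] = Σ_{i=1}^{46} (46 − i)/46 = 45/2 ≈ 22.5000.

E[X] = 45/2 = 22.5000.


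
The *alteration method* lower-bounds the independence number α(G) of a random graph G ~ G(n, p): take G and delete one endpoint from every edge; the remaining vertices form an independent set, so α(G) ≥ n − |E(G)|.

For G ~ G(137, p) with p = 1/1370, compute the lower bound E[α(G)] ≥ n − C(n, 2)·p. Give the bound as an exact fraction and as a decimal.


E[|E(G)|] = C(137, 2)·p = 9316 · (1/1370) = 34/5.
E[α(G)] ≥ n − E[|E(G)|] = 137 − 34/5 = 651/5.
Numerically: ≈ 130.2000.
(This is only a lower bound; the true E[α(G)] may be larger.)

E[α(G)] ≥ 651/5 ≈ 130.2000.


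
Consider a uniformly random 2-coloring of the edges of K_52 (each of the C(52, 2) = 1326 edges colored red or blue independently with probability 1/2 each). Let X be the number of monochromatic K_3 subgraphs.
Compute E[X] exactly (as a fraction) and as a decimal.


Let X = Σ_S X_S over the C(52, 3) = 22100 subsets S of size 3, where X_S = 1 if the K_3 on S is monochromatic.
For a fixed S, the K_3 on S has C(3, 2) = 3 edges. P[all 3 edges red] = (1/2)^3, and likewise for blue, so P[monochromatic] = 2·(1/2)^3 = 2^{1 − 3} = 1/4.
By linearity of expectation: E[X] = C(52, 3) · 2^{1 − 3} = 22100 · 1/4 = 5525.
Numerically: E[X] ≈ 5525.0000.

E[X] = C(52,3)·2^(1−C(3,2)) = 5525 ≈ 5525.0000.


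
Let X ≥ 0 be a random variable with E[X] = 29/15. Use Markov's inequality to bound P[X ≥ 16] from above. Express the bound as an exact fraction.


μ = E[X] = 29/15, a = 16.
Markov: P[X ≥ 16] ≤ μ/a = (29/15)/16 = 29/240.
Numerically: ≈ 0.12083.
(Since a = 16 > μ = 1.93333, the bound 29/240 is < 1 and informative.)

P[X ≥ 16] ≤ 29/240 ≈ 0.12083.


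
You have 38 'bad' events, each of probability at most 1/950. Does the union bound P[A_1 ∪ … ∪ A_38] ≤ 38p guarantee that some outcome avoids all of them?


Union bound: P[∪_{i=1}^{38} A_i] ≤ Σ_i P[A_i] ≤ 38·p = 38·(1/950) = 1/25.
Numerically: 1/25 ≈ 0.040000.
Is 1/25 < 1? YES.
Since P[∪ A_i] ≤ 1/25 < 1, the complement has P[∩ A_i^c] ≥ 1 − 1/25 = 24/25 > 0, so some outcome avoids every A_i.

38·p = 1/25 ≈ 0.040000; existence CERTIFIED by the union bound.


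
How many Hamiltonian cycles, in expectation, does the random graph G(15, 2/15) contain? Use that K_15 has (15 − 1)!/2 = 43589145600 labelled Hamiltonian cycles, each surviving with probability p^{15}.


K_15 has (15 − 1)!/2 = 43589145600 labelled Hamiltonian cycles.
For each such Hamiltonian cycle H, let X_H = 1 if all 15 edges of H are present in G. Then P[X_H = 1] = p^{15} = (2/15)^{15} = 32768/437893890380859375.
By linearity: E[X] = Σ_H E[X_H] = 43589145600 · p^{15} = 43589145600 · 32768/437893890380859375 = 235115905024/72081298828125.
Numerically: E[X] ≈ 0.00326182.

E[X] = 43589145600 · (2/15)^{15} = 235115905024/72081298828125 ≈ 0.00326182.


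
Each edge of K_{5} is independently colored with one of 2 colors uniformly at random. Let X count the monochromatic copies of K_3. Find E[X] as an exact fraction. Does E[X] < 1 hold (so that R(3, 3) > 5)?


E[X] = C(5, 3) · 2^{1 − 3} = 10 · 2^{−2} = 10/4.
As a reduced fraction: E[X] = 5/2 ≈ 2.500000.
Is E[X] < 1? NO.
Since E[X] ≥ 1, the first-moment bound is inconclusive at n = 5; it does NOT by itself certify R(3, 3) > 5.

E[X] = 5/2 ≈ 2.500000; E[X] ≥ 1; first-moment method inconclusive here.


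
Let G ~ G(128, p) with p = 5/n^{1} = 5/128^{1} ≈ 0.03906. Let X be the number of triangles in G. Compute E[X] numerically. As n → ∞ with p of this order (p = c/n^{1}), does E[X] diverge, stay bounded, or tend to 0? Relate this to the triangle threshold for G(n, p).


Number of potential triangles: C(128, 3) = 341376.
Each occurs with probability p³ ≈ (0.03906)³ ≈ 5.960464e-05.
By linearity: E[X] = C(128, 3)·p³ ≈ 341376 · 5.960464e-05 ≈ 20.3476.
Here α = 1, so p = 5/n is exactly at the triangle threshold p ~ 1/n. Asymptotically E[X] → c³/6 = 5³/6 = 125/6 ≈ 20.8333, a bounded constant. In this regime the triangle count is asymptotically Poisson(c³/6).

E[X] ≈ 20.3476; in regime p = Θ(1/n^{1}) E[X] stays bounded (at the triangle threshold p ~ 1/n).


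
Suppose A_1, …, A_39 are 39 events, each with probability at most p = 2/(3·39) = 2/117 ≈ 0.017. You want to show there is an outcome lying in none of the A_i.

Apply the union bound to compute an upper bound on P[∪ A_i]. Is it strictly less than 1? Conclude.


Union bound: P[∪_{i=1}^{39} A_i] ≤ Σ_i P[A_i] ≤ 39·p = 39·(2/117) = 2/3.
Numerically: 2/3 ≈ 0.667.
Is 2/3 < 1? YES.
Since P[∪ A_i] ≤ 2/3 < 1, the complement has P[∩ A_i^c] ≥ 1 − 2/3 = 1/3 > 0, so some outcome avoids every A_i.

39·p = 2/3 ≈ 0.667; existence CERTIFIED by the union bound.


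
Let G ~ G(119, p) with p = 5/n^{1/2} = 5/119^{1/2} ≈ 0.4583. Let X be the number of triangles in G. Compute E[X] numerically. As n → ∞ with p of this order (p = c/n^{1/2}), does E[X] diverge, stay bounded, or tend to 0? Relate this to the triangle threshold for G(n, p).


Number of potential triangles: C(119, 3) = 273819.
Each occurs with probability p³ ≈ (0.4583)³ ≈ 9.629186e-02.
By linearity: E[X] = C(119, 3)·p³ ≈ 273819 · 9.629186e-02 ≈ 26366.5405.
Since α = 1/2 < 1, p = c/n^{1/2} ≫ 1/n is above the triangle threshold p ~ 1/n. Asymptotically E[X] ~ (c³/6)·n^{3(1−α)} = (5³/6)·n^{1.5} → ∞; triangles are abundant w.h.p.

E[X] ≈ 26366.5405; in regime p = Θ(1/n^{1/2}) E[X] diverges (above the triangle threshold p ~ 1/n).


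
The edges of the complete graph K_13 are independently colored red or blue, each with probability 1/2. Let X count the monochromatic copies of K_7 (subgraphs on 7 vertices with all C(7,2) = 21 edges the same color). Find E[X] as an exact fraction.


Let X = Σ_S X_S over the C(13, 7) = 1716 subsets S of size 7, where X_S = 1 if the K_7 on S is monochromatic.
For a fixed S, the K_7 on S has C(7, 2) = 21 edges. P[all 21 edges red] = (1/2)^21, and likewise for blue, so P[monochromatic] = 2·(1/2)^21 = 2^{1 − 21} = 1/1048576.
By linearity of expectation: E[X] = C(13, 7) · 2^{1 − 21} = 1716 · 1/1048576 = 429/262144.
Numerically: E[X] ≈ 0.0016.

E[X] = C(13,7)·2^(1−C(7,2)) = 429/262144 ≈ 0.0016.


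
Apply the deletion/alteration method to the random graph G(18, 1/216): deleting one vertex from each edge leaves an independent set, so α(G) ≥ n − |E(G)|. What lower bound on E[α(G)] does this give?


E[|E(G)|] = C(18, 2)·p = 153 · (1/216) = 17/24.
E[α(G)] ≥ n − E[|E(G)|] = 18 − 17/24 = 415/24.
Numerically: ≈ 17.292.
(This is only a lower bound; the true E[α(G)] may be larger.)

E[α(G)] ≥ 415/24 ≈ 17.292.


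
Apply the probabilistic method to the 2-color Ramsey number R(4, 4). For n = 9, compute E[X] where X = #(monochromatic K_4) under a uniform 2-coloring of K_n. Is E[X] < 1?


E[X] = C(9, 4) · 2^{1 − 6} = 126 · 2^{−5} = 126/32.
As a reduced fraction: E[X] = 63/16 ≈ 3.9375.
Is E[X] < 1? NO.
Since E[X] ≥ 1, the first-moment bound is inconclusive at n = 9; it does NOT by itself certify R(4, 4) > 9.

E[X] = 63/16 ≈ 3.9375; E[X] ≥ 1; first-moment method inconclusive here.


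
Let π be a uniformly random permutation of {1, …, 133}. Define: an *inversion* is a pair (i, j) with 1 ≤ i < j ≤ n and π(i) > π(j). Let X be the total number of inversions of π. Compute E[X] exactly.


Write X = Σ X_I over the C(133, 2) = 8778 pairs i < j, with X_I the indicator of one inversion.
There are 8778 indicators.
For each fixed pair i < j, the values π(i) and π(j) are two distinct elements of {1, …, 133} in uniformly random order; by symmetry P[π(i) > π(j)] = 1/2.
By linearity: E[X] = 8778 · (1/2) = C(133, 2) · (1/2) = 8778/2 = 4389 ≈ 4389.000000.

E[X] = 4389 = 4389.000000.


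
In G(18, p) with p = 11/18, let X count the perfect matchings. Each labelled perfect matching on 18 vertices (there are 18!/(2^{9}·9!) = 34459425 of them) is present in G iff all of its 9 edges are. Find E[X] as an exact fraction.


K_18 has 18!/(2^{9}·9!) = 34459425 labelled perfect matchings.
For each such perfect matching H, let X_H = 1 if all 9 edges of H are present in G. Then P[X_H = 1] = p^{9} = (11/18)^{9} = 2357947691/198359290368.
By linearity: E[X] = Σ_H E[X_H] = 34459425 · p^{9} = 34459425 · 2357947691/198359290368 = 1003129896443675/2448880128.
Numerically: E[X] ≈ 4.096e+05.

E[X] = 34459425 · (11/18)^{9} = 1003129896443675/2448880128 ≈ 4.096e+05.


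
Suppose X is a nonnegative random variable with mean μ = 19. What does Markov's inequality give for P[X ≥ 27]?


μ = E[X] = 19, a = 27.
Markov: P[X ≥ 27] ≤ μ/a = (19)/27 = 19/27.
Numerically: ≈ 0.7037.
(Since a = 27 > μ = 19.0000, the bound 19/27 is < 1 and informative.)

P[X ≥ 27] ≤ 19/27 ≈ 0.7037.


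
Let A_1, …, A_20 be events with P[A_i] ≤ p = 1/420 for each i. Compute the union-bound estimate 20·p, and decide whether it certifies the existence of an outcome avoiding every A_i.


Union bound: P[∪_{i=1}^{20} A_i] ≤ Σ_i P[A_i] ≤ 20·p = 20·(1/420) = 1/21.
Numerically: 1/21 ≈ 0.047619.
Is 1/21 < 1? YES.
Since P[∪ A_i] ≤ 1/21 < 1, the complement has P[∩ A_i^c] ≥ 1 − 1/21 = 20/21 > 0, so some outcome avoids every A_i.

20·p = 1/21 ≈ 0.047619; existence CERTIFIED by the union bound.


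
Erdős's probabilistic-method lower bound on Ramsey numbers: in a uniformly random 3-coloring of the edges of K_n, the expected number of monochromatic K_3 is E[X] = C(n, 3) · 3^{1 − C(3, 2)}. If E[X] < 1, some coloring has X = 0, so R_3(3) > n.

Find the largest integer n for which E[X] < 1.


We need C(n, 3) · 3^{1 − 3} < 1, i.e. C(n, 3) < 3^{3 − 1} = 9.
Check values of n near the boundary:
  n = 3: C(3, 3) = 1; 1 < 9? YES
  n = 4: C(4, 3) = 4; 4 < 9? YES
  n = 5: C(5, 3) = 10; 10 < 9? NO
  n = 6: C(6, 3) = 20; 20 < 9? NO
The largest n with C(n, 3) < 9 is n = 4 (where E[X] = 4/9 ≈ 0.4444444). Hence R_3(3) > 4, i.e. R_3(3) ≥ 5.

Largest n = 4; hence R_3(3) > 4.


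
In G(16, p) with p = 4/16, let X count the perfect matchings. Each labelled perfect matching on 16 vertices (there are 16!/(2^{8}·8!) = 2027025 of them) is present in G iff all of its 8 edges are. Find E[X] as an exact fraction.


K_16 has 16!/(2^{8}·8!) = 2027025 labelled perfect matchings.
For each such perfect matching H, let X_H = 1 if all 8 edges of H are present in G. Then P[X_H = 1] = p^{8} = (1/4)^{8} = 1/65536.
By linearity of expectation: E[X] = Σ_H E[X_H] = 2027025 · p^{8} = 2027025 · 1/65536 = 2027025/65536.
Numerically: E[X] ≈ 30.9299.

E[X] = 2027025 · (1/4)^{8} = 2027025/65536 ≈ 30.9299.


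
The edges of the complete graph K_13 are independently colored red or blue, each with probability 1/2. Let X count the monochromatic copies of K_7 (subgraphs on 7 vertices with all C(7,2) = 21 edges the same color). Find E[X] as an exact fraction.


Let X = Σ_S X_S over the C(13, 7) = 1716 subsets S of size 7, where X_S = 1 if the K_7 on S is monochromatic.
For a fixed S, the K_7 on S has C(7, 2) = 21 edges. P[all 21 edges red] = (1/2)^21, and likewise for blue, so P[monochromatic] = 2·(1/2)^21 = 2^{1 − 21} = 1/1048576.
By linearity: E[X] = C(13, 7) · 2^{1 − 21} = 1716 · 1/1048576 = 429/262144.
Numerically: E[X] ≈ 0.001637.

E[X] = C(13,7)·2^(1−C(7,2)) = 429/262144 ≈ 0.001637.


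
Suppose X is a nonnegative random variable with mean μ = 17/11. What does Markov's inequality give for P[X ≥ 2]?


μ = E[X] = 17/11, a = 2.
Markov: P[X ≥ 2] ≤ μ/a = (17/11)/2 = 17/22.
Numerically: ≈ 0.772727.
(Since a = 2 > μ = 1.545455, the bound 17/22 is < 1 and informative.)

P[X ≥ 2] ≤ 17/22 ≈ 0.772727.


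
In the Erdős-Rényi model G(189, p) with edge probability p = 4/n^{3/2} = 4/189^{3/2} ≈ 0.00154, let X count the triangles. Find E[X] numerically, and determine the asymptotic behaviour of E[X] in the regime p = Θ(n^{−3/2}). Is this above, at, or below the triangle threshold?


Number of potential triangles: C(189, 3) = 1107414.
Each occurs with probability p³ ≈ (0.00154)³ ≈ 3.64840e-09.
By linearity: E[X] = C(189, 3)·p³ ≈ 1107414 · 3.64840e-09 ≈ 0.004.
Since α = 3/2 > 1, p = c/n^{3/2} = o(1/n) is below the triangle threshold p ~ 1/n. Asymptotically E[X] ~ (c³/6)·n^{3(1−α)} = (4³/6)·n^{-1.5} → 0, so by Markov's inequality G has no triangles w.h.p.

E[X] ≈ 0.004; in regime p = Θ(1/n^{3/2}) E[X] tends to 0 (below the triangle threshold p ~ 1/n).


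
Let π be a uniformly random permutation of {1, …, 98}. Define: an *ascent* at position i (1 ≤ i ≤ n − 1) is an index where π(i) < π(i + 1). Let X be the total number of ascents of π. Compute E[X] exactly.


Write X = Σ X_I over i = 1, …, 97, with X_I the indicator of one ascent.
There are 97 indicators.
For each fixed i, the pair (π(i), π(i+1)) is a uniformly random ordered pair of distinct values from {1, …, 98}; by symmetry P[π(i) < π(i+1)] = 1/2.
By linearity: E[X] = 97 · (1/2) = (98 − 1) · (1/2) = 97/2 ≈ 48.500000.

E[X] = 97/2 = 48.500000.


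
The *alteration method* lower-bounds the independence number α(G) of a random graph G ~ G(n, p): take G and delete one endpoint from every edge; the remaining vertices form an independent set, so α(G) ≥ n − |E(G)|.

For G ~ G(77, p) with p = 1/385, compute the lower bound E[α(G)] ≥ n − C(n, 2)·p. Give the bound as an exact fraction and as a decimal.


E[|E(G)|] = C(77, 2)·p = 2926 · (1/385) = 38/5.
E[α(G)] ≥ n − E[|E(G)|] = 77 − 38/5 = 347/5.
Numerically: ≈ 69.400000.
(This is only a lower bound; the true E[α(G)] may be larger.)

E[α(G)] ≥ 347/5 ≈ 69.400000.


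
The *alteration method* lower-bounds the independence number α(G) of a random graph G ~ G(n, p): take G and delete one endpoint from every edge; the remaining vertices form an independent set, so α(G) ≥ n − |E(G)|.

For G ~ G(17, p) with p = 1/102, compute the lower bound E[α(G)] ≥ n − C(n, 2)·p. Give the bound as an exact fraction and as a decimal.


E[|E(G)|] = C(17, 2)·p = 136 · (1/102) = 4/3.
E[α(G)] ≥ n − E[|E(G)|] = 17 − 4/3 = 47/3.
Numerically: ≈ 15.666667.
(This is only a lower bound; the true E[α(G)] may be larger.)

E[α(G)] ≥ 47/3 ≈ 15.666667.


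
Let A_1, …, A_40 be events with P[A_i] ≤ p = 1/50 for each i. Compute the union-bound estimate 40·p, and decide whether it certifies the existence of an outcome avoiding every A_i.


Union bound: P[∪_{i=1}^{40} A_i] ≤ Σ_i P[A_i] ≤ 40·p = 40·(1/50) = 4/5.
Numerically: 4/5 ≈ 0.8000.
Is 4/5 < 1? YES.
Since P[∪ A_i] ≤ 4/5 < 1, the complement has P[∩ A_i^c] ≥ 1 − 4/5 = 1/5 > 0, so some outcome avoids every A_i.

40·p = 4/5 ≈ 0.8000; existence CERTIFIED by the union bound.


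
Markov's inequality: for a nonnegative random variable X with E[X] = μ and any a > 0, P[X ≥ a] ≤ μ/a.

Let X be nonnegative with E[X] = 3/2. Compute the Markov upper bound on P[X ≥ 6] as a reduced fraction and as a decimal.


μ = E[X] = 3/2, a = 6.
Markov: P[X ≥ 6] ≤ μ/a = (3/2)/6 = 1/4.
Numerically: ≈ 0.250000.
(Since a = 6 > μ = 1.500000, the bound 1/4 is < 1 and informative.)

P[X ≥ 6] ≤ 1/4 ≈ 0.250000.


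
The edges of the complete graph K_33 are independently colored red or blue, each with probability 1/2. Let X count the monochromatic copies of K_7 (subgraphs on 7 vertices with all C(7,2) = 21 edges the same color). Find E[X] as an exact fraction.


Let X = Σ_S X_S over the C(33, 7) = 4272048 subsets S of size 7, where X_S = 1 if the K_7 on S is monochromatic.
For a fixed S, the K_7 on S has C(7, 2) = 21 edges. P[all 21 edges red] = (1/2)^21, and likewise for blue, so P[monochromatic] = 2·(1/2)^21 = 2^{1 − 21} = 1/1048576.
By linearity of expectation: E[X] = C(33, 7) · 2^{1 − 21} = 4272048 · 1/1048576 = 267003/65536.
Numerically: E[X] ≈ 4.074.

E[X] = C(33,7)·2^(1−C(7,2)) = 267003/65536 ≈ 4.074.
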